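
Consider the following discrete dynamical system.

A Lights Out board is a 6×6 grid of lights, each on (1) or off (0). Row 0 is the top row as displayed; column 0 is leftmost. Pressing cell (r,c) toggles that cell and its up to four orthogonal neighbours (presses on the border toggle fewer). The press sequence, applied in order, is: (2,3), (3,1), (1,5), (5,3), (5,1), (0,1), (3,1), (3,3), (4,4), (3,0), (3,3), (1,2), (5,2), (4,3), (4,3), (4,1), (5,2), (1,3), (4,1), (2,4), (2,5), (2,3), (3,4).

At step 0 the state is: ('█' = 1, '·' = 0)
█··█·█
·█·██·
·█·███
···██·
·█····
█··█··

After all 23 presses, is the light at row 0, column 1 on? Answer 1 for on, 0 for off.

1

0) █··█·█
·█·██·
·█·███
···██·
·█····
█··█··
1) █··█·█
·█··█·
·██··█
····█·
·█····
█··█··
2) █··█·█
·█··█·
··█··█
███·█·
······
█··█··
3) █··█··
·█···█
··█···
███·█·
······
█··█··
4) █··█··
·█···█
··█···
███·█·
···█··
█·█·█·
5) █··█··
·█···█
··█···
███·█·
·█·█··
·█··█·
6) ·███··
·····█
··█···
███·█·
·█·█··
·█··█·
7) ·███··
·····█
·██···
····█·
···█··
·█··█·
8) ·███··
·····█
·███··
··██··
······
·█··█·
9) ·███··
·····█
·███··
··███·
···███
·█····
10) ·███··
·····█
████··
█████·
█··███
·█····
11) ·███··
·····█
███···
██····
█···██
·█····
12) ·█·█··
·███·█
██····
██····
█···██
·█····
13) ·█·█··
·███·█
██····
██····
█·█·██
··██··
14) ·█·█··
·███·█
██····
██·█··
█··█·█
··█···
15) ·█·█··
·███·█
██····
██····
█·█·██
··██··
16) ·█·█··
·███·█
██····
█·····
·█··██
·███··
17) ·█·█··
·███·█
██····
█·····
·██·██
······
18) ·█····
·█··██
██·█··
█·····
·██·██
······
19) ·█····
·█··██
██·█··
██····
█···██
·█····
20) ·█····
·█···█
██··██
██··█·
█···██
·█····
21) ·█····
·█····
██····
██··██
█···██
·█····
22) ·█····
·█·█··
█████·
██·███
█···██
·█····
23) ·█····
·█·█··
████··
██····
█····█
·█····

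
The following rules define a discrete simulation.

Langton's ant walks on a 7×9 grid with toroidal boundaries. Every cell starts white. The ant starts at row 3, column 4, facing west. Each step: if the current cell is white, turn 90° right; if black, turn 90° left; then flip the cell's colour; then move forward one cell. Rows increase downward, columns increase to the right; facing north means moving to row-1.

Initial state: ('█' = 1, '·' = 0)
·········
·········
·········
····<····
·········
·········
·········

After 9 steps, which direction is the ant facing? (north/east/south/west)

south

gen 0: ·········
·········
·········
····<····
·········
·········
·········
gen 1: ·········
·········
····^····
····█····
·········
·········
·········
gen 2: ·········
·········
····█>···
····█····
·········
·········
·········
gen 3: ·········
·········
····██···
····█v···
·········
·········
·········
gen 4: ·········
·········
····██···
····<█···
·········
·········
·········
gen 5: ·········
·········
····██···
·····█···
····v····
·········
·········
gen 6: ·········
·········
····██···
·····█···
···<█····
·········
·········
gen 7: ·········
·········
····██···
···^·█···
···██····
·········
·········
gen 8: ·········
·········
····██···
···█>█···
···██····
·········
·········
gen 9: ·········
·········
····██···
···███···
···█v····
·········
·········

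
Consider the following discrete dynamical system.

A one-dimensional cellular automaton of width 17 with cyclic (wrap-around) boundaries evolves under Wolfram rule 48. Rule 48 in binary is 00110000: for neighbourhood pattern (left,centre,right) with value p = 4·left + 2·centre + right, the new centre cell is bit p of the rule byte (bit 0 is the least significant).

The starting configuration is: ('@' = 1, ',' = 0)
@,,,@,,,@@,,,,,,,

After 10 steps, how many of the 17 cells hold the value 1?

gen 0: @,,,@,,,@@,,,,,,,
gen 1: ,@,,,@,,,,@,,,,,,
gen 2: ,,@,,,@,,,,@,,,,,
gen 3: ,,,@,,,@,,,,@,,,,
gen 4: ,,,,@,,,@,,,,@,,,
gen 5: ,,,,,@,,,@,,,,@,,
gen 6: ,,,,,,@,,,@,,,,@,
gen 7: ,,,,,,,@,,,@,,,,@
gen 8: @,,,,,,,@,,,@,,,,
gen 9: ,@,,,,,,,@,,,@,,,
gen 10: ,,@,,,,,,,@,,,@,,

3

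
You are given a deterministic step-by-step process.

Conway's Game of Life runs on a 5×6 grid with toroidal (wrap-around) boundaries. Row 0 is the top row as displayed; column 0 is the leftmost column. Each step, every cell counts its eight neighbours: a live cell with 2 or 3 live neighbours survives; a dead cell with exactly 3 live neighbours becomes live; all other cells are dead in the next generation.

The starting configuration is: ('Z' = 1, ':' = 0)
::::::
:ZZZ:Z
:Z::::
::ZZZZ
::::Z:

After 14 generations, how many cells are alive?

11

k=0  ::::::
:ZZZ:Z
:Z::::
::ZZZZ
::::Z:
k=1  ::ZZZ:
ZZZ:::
:Z:::Z
::ZZZZ
::::ZZ
k=2  Z:Z:Z:
Z:::ZZ
:::::Z
::ZZ::
::::::
k=3  ZZ:ZZ:
ZZ:ZZ:
Z::Z:Z
::::::
:ZZ:::
k=4  ::::Z:
::::::
ZZZZ:Z
ZZZ:::
ZZZZ::
k=5  :ZZZ::
ZZZZZZ
:::Z:Z
::::Z:
Z::Z:Z
k=6  ::::::
:::::Z
:Z::::
Z::Z::
ZZ:Z:Z
k=7  ::::ZZ
::::::
Z:::::
::::ZZ
ZZZ:ZZ
k=8  :Z:ZZ:
:::::Z
:::::Z
:::ZZ:
:Z::::
k=9  Z:Z:Z:
Z::::Z
:::::Z
::::Z:
::::::
k=10  ZZ::::
ZZ::Z:
Z:::ZZ
::::::
:::Z:Z
k=11  :ZZ:Z:
::::Z:
ZZ::Z:
Z:::::
Z:::::
k=12  :Z:Z:Z
Z:Z:Z:
ZZ::::
Z:::::
Z::::Z
k=13  :ZZZ::
::ZZZ:
Z:::::
::::::
:Z::ZZ
k=14  ZZ:::Z
::::Z:
:::Z::
Z::::Z
ZZ:ZZ:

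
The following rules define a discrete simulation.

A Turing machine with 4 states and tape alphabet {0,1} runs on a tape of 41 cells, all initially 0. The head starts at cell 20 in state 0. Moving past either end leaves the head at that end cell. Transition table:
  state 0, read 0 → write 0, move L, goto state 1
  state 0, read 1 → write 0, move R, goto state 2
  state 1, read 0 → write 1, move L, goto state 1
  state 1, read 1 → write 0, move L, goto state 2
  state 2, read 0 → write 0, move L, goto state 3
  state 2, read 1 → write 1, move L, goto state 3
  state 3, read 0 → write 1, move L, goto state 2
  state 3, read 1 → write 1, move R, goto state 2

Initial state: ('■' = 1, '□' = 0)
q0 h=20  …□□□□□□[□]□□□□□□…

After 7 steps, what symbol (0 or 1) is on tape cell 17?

gen 0: q0 h=20  …□□□□□□[□]□□□□□□…
gen 1: q1 h=19  …□□□□□□[□]□□□□□□…
gen 2: q1 h=18  …□□□□□□[□]■□□□□□…
gen 3: q1 h=17  …□□□□□□[□]■■□□□□…
gen 4: q1 h=16  …□□□□□□[□]■■■□□□…
gen 5: q1 h=15  …□□□□□□[□]■■■■□□…
gen 6: q1 h=14  …□□□□□□[□]■■■■■□…
gen 7: q1 h=13  …□□□□□□[□]■■■■■■…

1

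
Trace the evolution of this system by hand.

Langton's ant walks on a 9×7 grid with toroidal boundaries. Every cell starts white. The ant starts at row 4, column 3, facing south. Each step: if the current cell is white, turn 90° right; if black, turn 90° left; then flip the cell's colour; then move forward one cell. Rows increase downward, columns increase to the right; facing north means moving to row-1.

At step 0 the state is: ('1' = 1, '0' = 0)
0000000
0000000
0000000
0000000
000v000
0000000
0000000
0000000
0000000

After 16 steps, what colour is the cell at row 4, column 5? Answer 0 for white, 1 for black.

1

0) 0000000
0000000
0000000
0000000
000v000
0000000
0000000
0000000
0000000
1) 0000000
0000000
0000000
0000000
00<1000
0000000
0000000
0000000
0000000
2) 0000000
0000000
0000000
00^0000
0011000
0000000
0000000
0000000
0000000
3) 0000000
0000000
0000000
001>000
0011000
0000000
0000000
0000000
0000000
4) 0000000
0000000
0000000
0011000
001v000
0000000
0000000
0000000
0000000
5) 0000000
0000000
0000000
0011000
0010>00
0000000
0000000
0000000
0000000
6) 0000000
0000000
0000000
0011000
0010100
0000v00
0000000
0000000
0000000
7) 0000000
0000000
0000000
0011000
0010100
000<100
0000000
0000000
0000000
8) 0000000
0000000
0000000
0011000
001^100
0001100
0000000
0000000
0000000
9) 0000000
0000000
0000000
0011000
0011>00
0001100
0000000
0000000
0000000
10) 0000000
0000000
0000000
0011^00
0011000
0001100
0000000
0000000
0000000
11) 0000000
0000000
0000000
00111>0
0011000
0001100
0000000
0000000
0000000
12) 0000000
0000000
0000000
0011110
00110v0
0001100
0000000
0000000
0000000
13) 0000000
0000000
0000000
0011110
0011<10
0001100
0000000
0000000
0000000
14) 0000000
0000000
0000000
0011^10
0011110
0001100
0000000
0000000
0000000
15) 0000000
0000000
0000000
001<010
0011110
0001100
0000000
0000000
0000000
16) 0000000
0000000
0000000
0010010
001v110
0001100
0000000
0000000
0000000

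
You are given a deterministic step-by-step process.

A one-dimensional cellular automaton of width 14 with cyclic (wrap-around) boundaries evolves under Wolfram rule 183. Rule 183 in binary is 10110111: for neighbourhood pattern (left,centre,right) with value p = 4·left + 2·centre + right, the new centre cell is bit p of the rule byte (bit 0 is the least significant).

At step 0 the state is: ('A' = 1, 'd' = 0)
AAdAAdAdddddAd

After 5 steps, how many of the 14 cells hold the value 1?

0) AAdAAdAdddddAd
1) ddAddAAAAAAAAA
2) AAAAAdAAAAAAAd
3) dAAAdAdAAAAAdA
4) AdAdAAAdAAAdAA
5) dAAAdAdAdAdAdA

8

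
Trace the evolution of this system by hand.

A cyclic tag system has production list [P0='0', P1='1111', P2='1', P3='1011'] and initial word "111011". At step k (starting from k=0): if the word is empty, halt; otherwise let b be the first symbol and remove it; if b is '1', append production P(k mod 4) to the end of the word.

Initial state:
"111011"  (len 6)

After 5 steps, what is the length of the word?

gen 0: "111011"  (len 6)
gen 1: "110110"  (len 6)
gen 2: "101101111"  (len 9)
gen 3: "011011111"  (len 9)
gen 4: "11011111"  (len 8)
gen 5: "10111110"  (len 8)

8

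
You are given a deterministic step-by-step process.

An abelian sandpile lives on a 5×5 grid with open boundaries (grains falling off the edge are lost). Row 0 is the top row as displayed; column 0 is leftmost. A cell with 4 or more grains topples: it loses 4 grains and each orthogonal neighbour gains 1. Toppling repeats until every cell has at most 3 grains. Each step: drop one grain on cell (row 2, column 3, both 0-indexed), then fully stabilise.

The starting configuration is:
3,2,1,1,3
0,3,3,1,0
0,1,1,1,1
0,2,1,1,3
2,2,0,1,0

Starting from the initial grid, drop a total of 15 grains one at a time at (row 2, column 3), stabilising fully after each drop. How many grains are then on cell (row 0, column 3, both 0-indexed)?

2

t=0: 3,2,1,1,3
0,3,3,1,0
0,1,1,1,1
0,2,1,1,3
2,2,0,1,0
t=1: 3,2,1,1,3
0,3,3,1,0
0,1,1,2,1
0,2,1,1,3
2,2,0,1,0
t=2: 3,2,1,1,3
0,3,3,1,0
0,1,1,3,1
0,2,1,1,3
2,2,0,1,0
t=3: 3,2,1,1,3
0,3,3,2,0
0,1,2,0,2
0,2,1,2,3
2,2,0,1,0
t=4: 3,2,1,1,3
0,3,3,2,0
0,1,2,1,2
0,2,1,2,3
2,2,0,1,0
t=5: 3,2,1,1,3
0,3,3,2,0
0,1,2,2,2
0,2,1,2,3
2,2,0,1,0
t=6: 3,2,1,1,3
0,3,3,2,0
0,1,2,3,2
0,2,1,2,3
2,2,0,1,0
t=7: 3,2,1,1,3
0,3,3,3,0
0,1,3,0,3
0,2,1,3,3
2,2,0,1,0
t=8: 3,2,1,1,3
0,3,3,3,0
0,1,3,1,3
0,2,1,3,3
2,2,0,1,0
t=9: 3,2,1,1,3
0,3,3,3,0
0,1,3,2,3
0,2,1,3,3
2,2,0,1,0
t=10: 3,2,1,1,3
0,3,3,3,0
0,1,3,3,3
0,2,1,3,3
2,2,0,1,0
t=11: 3,3,2,2,3
1,0,2,2,2
0,3,2,0,2
0,2,3,2,1
2,2,0,2,1
t=12: 3,3,2,2,3
1,0,2,2,2
0,3,2,1,2
0,2,3,2,1
2,2,0,2,1
t=13: 3,3,2,2,3
1,0,2,2,2
0,3,2,2,2
0,2,3,2,1
2,2,0,2,1
t=14: 3,3,2,2,3
1,0,2,2,2
0,3,2,3,2
0,2,3,2,1
2,2,0,2,1
t=15: 3,3,2,2,3
1,0,2,3,2
0,3,3,0,3
0,2,3,3,1
2,2,0,2,1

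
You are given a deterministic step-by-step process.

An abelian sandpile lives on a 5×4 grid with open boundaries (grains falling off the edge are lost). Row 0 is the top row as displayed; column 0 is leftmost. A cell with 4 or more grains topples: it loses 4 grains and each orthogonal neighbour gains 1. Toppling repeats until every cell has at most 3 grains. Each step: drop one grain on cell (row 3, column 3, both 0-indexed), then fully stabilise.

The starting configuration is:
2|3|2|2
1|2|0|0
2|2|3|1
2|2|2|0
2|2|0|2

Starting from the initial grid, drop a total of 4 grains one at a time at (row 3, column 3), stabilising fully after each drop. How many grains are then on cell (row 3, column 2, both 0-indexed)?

3

step 0: 2|3|2|2
1|2|0|0
2|2|3|1
2|2|2|0
2|2|0|2
step 1: 2|3|2|2
1|2|0|0
2|2|3|1
2|2|2|1
2|2|0|2
step 2: 2|3|2|2
1|2|0|0
2|2|3|1
2|2|2|2
2|2|0|2
step 3: 2|3|2|2
1|2|0|0
2|2|3|1
2|2|2|3
2|2|0|2
step 4: 2|3|2|2
1|2|0|0
2|2|3|2
2|2|3|0
2|2|0|3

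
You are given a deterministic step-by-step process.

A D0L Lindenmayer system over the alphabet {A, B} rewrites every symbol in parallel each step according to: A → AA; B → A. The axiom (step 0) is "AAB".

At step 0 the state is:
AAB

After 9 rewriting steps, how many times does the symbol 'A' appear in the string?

k=0  AAB
k=1  AAAAA
k=2  AAAAAAAAAA
k=3  AAAAAAAAAAAAAAAAAAAA
k=4  AAAAAAAAAAAAAAAAAAAAAAAAAAAAAAAAAAAAAAAA
k=5  AAAAAAAAAAAAAAAAAAAAAAAAAAAAAAAAAAAAAAAAAAAAAAAAAAAAAAAAAAAAAAAAAAAAAAAAAAAAAAAA
k=6  AAAAAAAAAAAAAAAAAAAAAAAAAAAAAAAAAAAAAAAAAAAAAAAAAAAAAAAAAA…AAAAAAAAAAAAAAAAAAAAAAAAAAAAAAAAAAAAAAAAAAAAAAAAAAAAAAAAAA  (len 160)
k=7  AAAAAAAAAAAAAAAAAAAAAAAAAAAAAAAAAAAAAAAAAAAAAAAAAAAAAAAAAA…AAAAAAAAAAAAAAAAAAAAAAAAAAAAAAAAAAAAAAAAAAAAAAAAAAAAAAAAAA  (len 320)
k=8  AAAAAAAAAAAAAAAAAAAAAAAAAAAAAAAAAAAAAAAAAAAAAAAAAAAAAAAAAA…AAAAAAAAAAAAAAAAAAAAAAAAAAAAAAAAAAAAAAAAAAAAAAAAAAAAAAAAAA  (len 640)
k=9  AAAAAAAAAAAAAAAAAAAAAAAAAAAAAAAAAAAAAAAAAAAAAAAAAAAAAAAAAA…AAAAAAAAAAAAAAAAAAAAAAAAAAAAAAAAAAAAAAAAAAAAAAAAAAAAAAAAAA  (len 1280)

1280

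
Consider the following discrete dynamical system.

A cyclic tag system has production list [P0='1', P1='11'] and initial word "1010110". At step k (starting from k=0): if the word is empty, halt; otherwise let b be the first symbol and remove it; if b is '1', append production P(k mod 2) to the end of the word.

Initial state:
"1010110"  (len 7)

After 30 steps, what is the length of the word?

step 0: "1010110"  (len 7)
step 1: "0101101"  (len 7)
step 2: "101101"  (len 6)
step 3: "011011"  (len 6)
step 4: "11011"  (len 5)
step 5: "10111"  (len 5)
step 6: "011111"  (len 6)
step 7: "11111"  (len 5)
step 8: "111111"  (len 6)
step 9: "111111"  (len 6)
step 10: "1111111"  (len 7)
step 11: "1111111"  (len 7)
step 12: "11111111"  (len 8)
step 13: "11111111"  (len 8)
step 14: "111111111"  (len 9)
step 15: "111111111"  (len 9)
step 16: "1111111111"  (len 10)
step 17: "1111111111"  (len 10)
step 18: "11111111111"  (len 11)
step 19: "11111111111"  (len 11)
step 20: "111111111111"  (len 12)
step 21: "111111111111"  (len 12)
step 22: "1111111111111"  (len 13)
step 23: "1111111111111"  (len 13)
step 24: "11111111111111"  (len 14)
step 25: "11111111111111"  (len 14)
step 26: "111111111111111"  (len 15)
step 27: "111111111111111"  (len 15)
step 28: "1111111111111111"  (len 16)
step 29: "1111111111111111"  (len 16)
step 30: "11111111111111111"  (len 17)

17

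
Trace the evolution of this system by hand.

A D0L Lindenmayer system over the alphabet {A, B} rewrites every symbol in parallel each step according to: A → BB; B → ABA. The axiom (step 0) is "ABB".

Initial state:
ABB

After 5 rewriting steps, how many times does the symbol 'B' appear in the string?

188

[0] ABB
[1] BBABAABA
[2] ABAABABBABABBBBABABB
[3] BBABABBBBABABBABAABABBABABBABAABAABAABABBABABBABAABA
[4] ABAABABBABABBABAABAABAABABBABABBABAABABBABABBBBABABBABAABA…BABBBBABABBBBABABBBBABABBABAABABBABABBABAABABBABABBBBABABB  (len 132)
[5] BBABABBBBABABBABAABABBABABBABAABABBABABBBBABABBBBABABBBBAB…ABAABABBABABBBBABABBABAABABBABABBABAABAABAABABBABABBABAABA  (len 340)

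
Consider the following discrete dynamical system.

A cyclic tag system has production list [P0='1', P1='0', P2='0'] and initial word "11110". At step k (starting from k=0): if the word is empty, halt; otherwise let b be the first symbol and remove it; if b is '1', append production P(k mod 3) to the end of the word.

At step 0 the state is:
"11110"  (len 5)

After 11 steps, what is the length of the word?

0

[0] "11110"  (len 5)
[1] "11101"  (len 5)
[2] "11010"  (len 5)
[3] "10100"  (len 5)
[4] "01001"  (len 5)
[5] "1001"  (len 4)
[6] "0010"  (len 4)
[7] "010"  (len 3)
[8] "10"  (len 2)
[9] "00"  (len 2)
[10] "0"  (len 1)
[11] (halted — word empty)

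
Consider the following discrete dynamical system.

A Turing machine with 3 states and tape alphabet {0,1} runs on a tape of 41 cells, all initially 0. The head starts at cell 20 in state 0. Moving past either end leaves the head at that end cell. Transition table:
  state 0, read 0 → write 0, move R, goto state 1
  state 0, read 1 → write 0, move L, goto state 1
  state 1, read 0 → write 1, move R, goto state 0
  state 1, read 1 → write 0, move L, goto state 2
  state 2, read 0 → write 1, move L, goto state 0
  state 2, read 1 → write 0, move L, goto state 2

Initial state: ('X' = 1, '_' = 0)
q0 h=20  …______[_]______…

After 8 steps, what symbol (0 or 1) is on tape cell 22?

0

gen 0: q0 h=20  …______[_]______…
gen 1: q1 h=21  …______[_]______…
gen 2: q0 h=22  …_____X[_]______…
gen 3: q1 h=23  …____X_[_]______…
gen 4: q0 h=24  …___X_X[_]______…
gen 5: q1 h=25  …__X_X_[_]______…
gen 6: q0 h=26  …_X_X_X[_]______…
gen 7: q1 h=27  …X_X_X_[_]______…
gen 8: q0 h=28  …_X_X_X[_]______…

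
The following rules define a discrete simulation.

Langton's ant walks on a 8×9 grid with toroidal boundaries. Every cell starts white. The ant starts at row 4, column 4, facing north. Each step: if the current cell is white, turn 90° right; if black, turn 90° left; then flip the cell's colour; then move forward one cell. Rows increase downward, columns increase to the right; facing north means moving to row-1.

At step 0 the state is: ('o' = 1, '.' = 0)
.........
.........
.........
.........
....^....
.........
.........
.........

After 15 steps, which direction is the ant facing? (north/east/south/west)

gen 0: .........
.........
.........
.........
....^....
.........
.........
.........
gen 1: .........
.........
.........
.........
....o>...
.........
.........
.........
gen 2: .........
.........
.........
.........
....oo...
.....v...
.........
.........
gen 3: .........
.........
.........
.........
....oo...
....<o...
.........
.........
gen 4: .........
.........
.........
.........
....^o...
....oo...
.........
.........
gen 5: .........
.........
.........
.........
...<.o...
....oo...
.........
.........
gen 6: .........
.........
.........
...^.....
...o.o...
....oo...
.........
.........
gen 7: .........
.........
.........
...o>....
...o.o...
....oo...
.........
.........
gen 8: .........
.........
.........
...oo....
...ovo...
....oo...
.........
.........
gen 9: .........
.........
.........
...oo....
...<oo...
....oo...
.........
.........
gen 10: .........
.........
.........
...oo....
....oo...
...voo...
.........
.........
gen 11: .........
.........
.........
...oo....
....oo...
..<ooo...
.........
.........
gen 12: .........
.........
.........
...oo....
..^.oo...
..oooo...
.........
.........
gen 13: .........
.........
.........
...oo....
..o>oo...
..oooo...
.........
.........
gen 14: .........
.........
.........
...oo....
..oooo...
..ovoo...
.........
.........
gen 15: .........
.........
.........
...oo....
..oooo...
..o.>o...
.........
.........

east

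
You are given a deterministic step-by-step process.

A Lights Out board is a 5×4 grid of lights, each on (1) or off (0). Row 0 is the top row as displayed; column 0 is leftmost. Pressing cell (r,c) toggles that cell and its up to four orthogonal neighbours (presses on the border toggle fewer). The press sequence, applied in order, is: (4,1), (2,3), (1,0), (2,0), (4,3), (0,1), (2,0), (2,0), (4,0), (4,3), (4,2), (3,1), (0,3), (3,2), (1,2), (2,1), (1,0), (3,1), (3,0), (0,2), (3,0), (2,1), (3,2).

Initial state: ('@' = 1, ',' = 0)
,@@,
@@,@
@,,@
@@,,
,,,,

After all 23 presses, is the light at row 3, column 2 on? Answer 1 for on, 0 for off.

[0] ,@@,
@@,@
@,,@
@@,,
,,,,
[1] ,@@,
@@,@
@,,@
@,,,
@@@,
[2] ,@@,
@@,,
@,@,
@,,@
@@@,
[3] @@@,
,,,,
,,@,
@,,@
@@@,
[4] @@@,
@,,,
@@@,
,,,@
@@@,
[5] @@@,
@,,,
@@@,
,,,,
@@,@
[6] ,,,,
@@,,
@@@,
,,,,
@@,@
[7] ,,,,
,@,,
,,@,
@,,,
@@,@
[8] ,,,,
@@,,
@@@,
,,,,
@@,@
[9] ,,,,
@@,,
@@@,
@,,,
,,,@
[10] ,,,,
@@,,
@@@,
@,,@
,,@,
[11] ,,,,
@@,,
@@@,
@,@@
,@,@
[12] ,,,,
@@,,
@,@,
,@,@
,,,@
[13] ,,@@
@@,@
@,@,
,@,@
,,,@
[14] ,,@@
@@,@
@,,,
,,@,
,,@@
[15] ,,,@
@,@,
@,@,
,,@,
,,@@
[16] ,,,@
@@@,
,@,,
,@@,
,,@@
[17] @,,@
,,@,
@@,,
,@@,
,,@@
[18] @,,@
,,@,
@,,,
@,,,
,@@@
[19] @,,@
,,@,
,,,,
,@,,
@@@@
[20] @@@,
,,,,
,,,,
,@,,
@@@@
[21] @@@,
,,,,
@,,,
@,,,
,@@@
[22] @@@,
,@,,
,@@,
@@,,
,@@@
[23] @@@,
,@,,
,@,,
@,@@
,@,@

1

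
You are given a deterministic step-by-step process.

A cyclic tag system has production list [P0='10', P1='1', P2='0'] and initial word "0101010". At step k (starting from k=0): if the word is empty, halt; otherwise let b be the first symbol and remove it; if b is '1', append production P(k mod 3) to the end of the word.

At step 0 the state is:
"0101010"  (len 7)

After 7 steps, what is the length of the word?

[0] "0101010"  (len 7)
[1] "101010"  (len 6)
[2] "010101"  (len 6)
[3] "10101"  (len 5)
[4] "010110"  (len 6)
[5] "10110"  (len 5)
[6] "01100"  (len 5)
[7] "1100"  (len 4)

4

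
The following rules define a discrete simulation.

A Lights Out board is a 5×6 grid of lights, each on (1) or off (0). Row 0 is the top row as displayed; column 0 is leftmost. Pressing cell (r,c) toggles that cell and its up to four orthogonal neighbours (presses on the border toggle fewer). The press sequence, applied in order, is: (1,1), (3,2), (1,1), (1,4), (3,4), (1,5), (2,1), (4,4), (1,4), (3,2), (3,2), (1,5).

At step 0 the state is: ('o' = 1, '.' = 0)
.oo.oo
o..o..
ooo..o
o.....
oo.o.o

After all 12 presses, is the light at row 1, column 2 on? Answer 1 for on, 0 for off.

0

k=0  .oo.oo
o..o..
ooo..o
o.....
oo.o.o
k=1  ..o.oo
.ooo..
o.o..o
o.....
oo.o.o
k=2  ..o.oo
.ooo..
o....o
oooo..
oooo.o
k=3  .oo.oo
o..o..
oo...o
oooo..
oooo.o
k=4  .oo..o
o...oo
oo..oo
oooo..
oooo.o
k=5  .oo..o
o...oo
oo...o
ooo.oo
oooooo
k=6  .oo...
o.....
oo....
ooo.oo
oooooo
k=7  .oo...
oo....
..o...
o.o.oo
oooooo
k=8  .oo...
oo....
..o...
o.o..o
ooo...
k=9  .oo.o.
oo.ooo
..o.o.
o.o..o
ooo...
k=10  .oo.o.
oo.ooo
....o.
oo.o.o
oo....
k=11  .oo.o.
oo.ooo
..o.o.
o.o..o
ooo...
k=12  .oo.oo
oo.o..
..o.oo
o.o..o
ooo...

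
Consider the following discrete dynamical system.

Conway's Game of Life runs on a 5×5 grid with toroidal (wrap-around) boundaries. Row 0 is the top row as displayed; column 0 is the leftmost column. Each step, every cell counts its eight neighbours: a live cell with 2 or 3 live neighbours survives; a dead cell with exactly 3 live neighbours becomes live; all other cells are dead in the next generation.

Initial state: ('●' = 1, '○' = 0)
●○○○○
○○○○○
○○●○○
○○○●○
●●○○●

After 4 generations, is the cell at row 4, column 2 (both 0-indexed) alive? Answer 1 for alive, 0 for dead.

0

gen 0: ●○○○○
○○○○○
○○●○○
○○○●○
●●○○●
gen 1: ●●○○●
○○○○○
○○○○○
●●●●●
●●○○●
gen 2: ○●○○●
●○○○○
●●●●●
○○●●○
○○○○○
gen 3: ●○○○○
○○○○○
●○○○○
●○○○○
○○●●○
gen 4: ○○○○○
○○○○○
○○○○○
○●○○●
○●○○●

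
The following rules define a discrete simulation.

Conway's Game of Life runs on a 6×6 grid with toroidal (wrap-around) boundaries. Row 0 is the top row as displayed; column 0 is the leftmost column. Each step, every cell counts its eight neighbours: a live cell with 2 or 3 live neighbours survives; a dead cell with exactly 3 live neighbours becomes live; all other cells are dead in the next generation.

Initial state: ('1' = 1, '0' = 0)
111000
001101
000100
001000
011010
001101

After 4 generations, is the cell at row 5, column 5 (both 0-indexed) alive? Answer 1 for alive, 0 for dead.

1

t=0: 111000
001101
000100
001000
011010
001101
t=1: 100001
100110
000110
011000
010010
000011
t=2: 100100
100100
010011
011010
111111
000010
t=3: 000111
111100
010011
000000
100000
000000
t=4: 110111
010000
010111
100001
000000
000011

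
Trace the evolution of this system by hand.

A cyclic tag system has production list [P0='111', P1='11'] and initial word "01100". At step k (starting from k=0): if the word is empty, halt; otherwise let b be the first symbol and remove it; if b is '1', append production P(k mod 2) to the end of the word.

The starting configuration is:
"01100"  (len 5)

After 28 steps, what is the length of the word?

39

[0] "01100"  (len 5)
[1] "1100"  (len 4)
[2] "10011"  (len 5)
[3] "0011111"  (len 7)
[4] "011111"  (len 6)
[5] "11111"  (len 5)
[6] "111111"  (len 6)
[7] "11111111"  (len 8)
[8] "111111111"  (len 9)
[9] "11111111111"  (len 11)
[10] "111111111111"  (len 12)
[11] "11111111111111"  (len 14)
[12] "111111111111111"  (len 15)
[13] "11111111111111111"  (len 17)
[14] "111111111111111111"  (len 18)
[15] "11111111111111111111"  (len 20)
[16] "111111111111111111111"  (len 21)
[17] "11111111111111111111111"  (len 23)
[18] "111111111111111111111111"  (len 24)
[19] "11111111111111111111111111"  (len 26)
[20] "111111111111111111111111111"  (len 27)
[21] "11111111111111111111111111111"  (len 29)
[22] "111111111111111111111111111111"  (len 30)
[23] "11111111111111111111111111111111"  (len 32)
[24] "111111111111111111111111111111111"  (len 33)
[25] "11111111111111111111111111111111111"  (len 35)
[26] "111111111111111111111111111111111111"  (len 36)
[27] "11111111111111111111111111111111111111"  (len 38)
[28] "111111111111111111111111111111111111111"  (len 39)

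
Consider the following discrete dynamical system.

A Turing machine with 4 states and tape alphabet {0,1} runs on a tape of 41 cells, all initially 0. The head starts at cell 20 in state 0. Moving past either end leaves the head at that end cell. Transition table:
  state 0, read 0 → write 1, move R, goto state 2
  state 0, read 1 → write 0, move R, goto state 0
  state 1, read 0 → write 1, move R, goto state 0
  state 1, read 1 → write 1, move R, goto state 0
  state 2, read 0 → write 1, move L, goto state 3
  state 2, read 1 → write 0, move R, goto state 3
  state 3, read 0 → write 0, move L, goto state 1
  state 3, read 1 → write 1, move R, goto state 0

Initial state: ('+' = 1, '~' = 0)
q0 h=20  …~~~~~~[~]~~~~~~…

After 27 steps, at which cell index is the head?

step 0: q0 h=20  …~~~~~~[~]~~~~~~…
step 1: q2 h=21  …~~~~~+[~]~~~~~~…
step 2: q3 h=20  …~~~~~~[+]+~~~~~…
step 3: q0 h=21  …~~~~~+[+]~~~~~~…
step 4: q0 h=22  …~~~~+~[~]~~~~~~…
step 5: q2 h=23  …~~~+~+[~]~~~~~~…
step 6: q3 h=22  …~~~~+~[+]+~~~~~…
step 7: q0 h=23  …~~~+~+[+]~~~~~~…
step 8: q0 h=24  …~~+~+~[~]~~~~~~…
step 9: q2 h=25  …~+~+~+[~]~~~~~~…
step 10: q3 h=24  …~~+~+~[+]+~~~~~…
step 11: q0 h=25  …~+~+~+[+]~~~~~~…
step 12: q0 h=26  …+~+~+~[~]~~~~~~…
step 13: q2 h=27  …~+~+~+[~]~~~~~~…
step 14: q3 h=26  …+~+~+~[+]+~~~~~…
step 15: q0 h=27  …~+~+~+[+]~~~~~~…
step 16: q0 h=28  …+~+~+~[~]~~~~~~…
step 17: q2 h=29  …~+~+~+[~]~~~~~~…
step 18: q3 h=28  …+~+~+~[+]+~~~~~…
step 19: q0 h=29  …~+~+~+[+]~~~~~~…
step 20: q0 h=30  …+~+~+~[~]~~~~~~…
step 21: q2 h=31  …~+~+~+[~]~~~~~~…
step 22: q3 h=30  …+~+~+~[+]+~~~~~…
step 23: q0 h=31  …~+~+~+[+]~~~~~~…
step 24: q0 h=32  …+~+~+~[~]~~~~~~…
step 25: q2 h=33  …~+~+~+[~]~~~~~~…
step 26: q3 h=32  …+~+~+~[+]+~~~~~…
step 27: q0 h=33  …~+~+~+[+]~~~~~~…

33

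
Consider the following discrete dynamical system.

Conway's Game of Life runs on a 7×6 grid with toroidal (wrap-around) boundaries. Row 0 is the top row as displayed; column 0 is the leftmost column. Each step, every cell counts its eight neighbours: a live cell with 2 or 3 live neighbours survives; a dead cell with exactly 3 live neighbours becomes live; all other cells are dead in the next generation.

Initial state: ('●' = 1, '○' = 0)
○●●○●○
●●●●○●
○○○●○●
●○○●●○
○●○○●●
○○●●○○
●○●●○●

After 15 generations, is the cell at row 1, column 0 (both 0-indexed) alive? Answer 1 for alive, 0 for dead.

0

step 0: ○●●○●○
●●●●○●
○○○●○●
●○○●●○
○●○○●●
○○●●○○
●○●●○●
step 1: ○○○○○○
○○○○○●
○○○○○○
●○●●○○
●●○○○●
○○○○○○
●○○○○●
step 2: ●○○○○●
○○○○○○
○○○○○○
●○●○○●
●●●○○●
○●○○○○
○○○○○○
step 3: ○○○○○○
○○○○○○
○○○○○○
○○●○○●
○○●○○●
○●●○○○
●○○○○○
step 4: ○○○○○○
○○○○○○
○○○○○○
○○○○○○
●○●●○○
●●●○○○
○●○○○○
step 5: ○○○○○○
○○○○○○
○○○○○○
○○○○○○
●○●●○○
●○○●○○
●●●○○○
step 6: ○●○○○○
○○○○○○
○○○○○○
○○○○○○
○●●●○○
●○○●○●
●●●○○○
step 7: ●●●○○○
○○○○○○
○○○○○○
○○●○○○
●●●●●○
○○○●●●
○○●○○●
step 8: ●●●○○○
○●○○○○
○○○○○○
○○●○○○
●●○○○○
○○○○○○
○○●○○●
step 9: ●○●○○○
●●●○○○
○○○○○○
○●○○○○
○●○○○○
●●○○○○
●○●○○○
step 10: ●○●●○●
●○●○○○
●○●○○○
○○○○○○
○●●○○○
●○●○○○
●○●○○●
step 11: ○○●●●○
●○●○○○
○○○○○○
○○●○○○
○●●○○○
●○●●○●
○○●○●○
step 12: ○○●○●●
○●●○○○
○●○○○○
○●●○○○
●○○○○○
●○○○●●
○○○○○○
step 13: ○●●●○○
●●●●○○
●○○○○○
●●●○○○
●○○○○○
●○○○○●
●○○●○○
step 14: ○○○○●○
●○○●○○
○○○●○●
●○○○○●
○○○○○○
●●○○○●
●○○●●●
step 15: ●○○○○○
○○○●○●
○○○○○●
●○○○●●
○●○○○○
○●○○○○
○●○●○○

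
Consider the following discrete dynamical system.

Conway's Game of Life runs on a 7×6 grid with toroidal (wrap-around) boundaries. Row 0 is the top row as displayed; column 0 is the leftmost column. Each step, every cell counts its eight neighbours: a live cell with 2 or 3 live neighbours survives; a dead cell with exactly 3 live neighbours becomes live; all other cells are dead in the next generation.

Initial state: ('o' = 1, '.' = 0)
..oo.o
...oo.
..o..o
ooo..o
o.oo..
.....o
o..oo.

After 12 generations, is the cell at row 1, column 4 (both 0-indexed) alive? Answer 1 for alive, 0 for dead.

0

step 0: ..oo.o
...oo.
..o..o
ooo..o
o.oo..
.....o
o..oo.
step 1: ..o..o
.....o
..o..o
....oo
..ooo.
ooo..o
o.oo..
step 2: oooooo
o...oo
o....o
..o..o
..o...
o....o
...oo.
step 3: .oo...
..o...
.o....
oo...o
oo...o
...ooo
......
step 4: .oo...
..o...
.oo...
..o..o
.oo...
....oo
..ooo.
step 5: .o....
...o..
.ooo..
o..o..
oooooo
.o..oo
.oo.oo
step 6: oo.oo.
.o.o..
.o.oo.
......
......
......
.ooooo
step 7: ......
.o...o
...oo.
......
......
..ooo.
.o...o
step 8: ......
....o.
....o.
......
...o..
..ooo.
..ooo.
step 9: ....o.
......
......
......
..ooo.
......
..o.o.
step 10: ...o..
......
......
...o..
...o..
..o.o.
...o..
step 11: ......
......
......
......
..ooo.
..o.o.
..ooo.
step 12: ...o..
......
......
...o..
..o.o.
.o...o
..o.o.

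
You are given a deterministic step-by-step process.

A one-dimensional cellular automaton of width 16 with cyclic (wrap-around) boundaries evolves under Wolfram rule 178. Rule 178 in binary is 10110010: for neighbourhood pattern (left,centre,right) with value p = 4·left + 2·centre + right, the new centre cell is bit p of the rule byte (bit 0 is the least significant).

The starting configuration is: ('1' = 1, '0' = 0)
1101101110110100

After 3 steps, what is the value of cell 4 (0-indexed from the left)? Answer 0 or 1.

[0] 1101101110110100
[1] 0010010101001011
[2] 1101101010110100
[3] 0010010101001011

0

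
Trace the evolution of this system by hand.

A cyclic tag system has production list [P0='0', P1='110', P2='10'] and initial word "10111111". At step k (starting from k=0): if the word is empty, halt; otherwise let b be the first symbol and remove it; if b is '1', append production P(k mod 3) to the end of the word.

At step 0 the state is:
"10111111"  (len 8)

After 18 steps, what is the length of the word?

[0] "10111111"  (len 8)
[1] "01111110"  (len 8)
[2] "1111110"  (len 7)
[3] "11111010"  (len 8)
[4] "11110100"  (len 8)
[5] "1110100110"  (len 10)
[6] "11010011010"  (len 11)
[7] "10100110100"  (len 11)
[8] "0100110100110"  (len 13)
[9] "100110100110"  (len 12)
[10] "001101001100"  (len 12)
[11] "01101001100"  (len 11)
[12] "1101001100"  (len 10)
[13] "1010011000"  (len 10)
[14] "010011000110"  (len 12)
[15] "10011000110"  (len 11)
[16] "00110001100"  (len 11)
[17] "0110001100"  (len 10)
[18] "110001100"  (len 9)

9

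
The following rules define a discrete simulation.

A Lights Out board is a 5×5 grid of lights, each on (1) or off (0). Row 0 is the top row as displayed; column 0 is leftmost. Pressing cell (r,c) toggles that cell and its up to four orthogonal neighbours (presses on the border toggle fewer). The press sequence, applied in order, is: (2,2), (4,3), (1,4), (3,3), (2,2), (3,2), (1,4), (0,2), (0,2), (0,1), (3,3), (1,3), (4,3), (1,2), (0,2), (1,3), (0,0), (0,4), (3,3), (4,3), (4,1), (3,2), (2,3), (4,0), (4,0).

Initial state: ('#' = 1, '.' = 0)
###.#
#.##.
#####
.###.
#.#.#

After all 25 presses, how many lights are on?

11

gen 0: ###.#
#.##.
#####
.###.
#.#.#
gen 1: ###.#
#..#.
#...#
.#.#.
#.#.#
gen 2: ###.#
#..#.
#...#
.#...
#..#.
gen 3: ###..
#...#
#....
.#...
#..#.
gen 4: ###..
#...#
#..#.
.####
#....
gen 5: ###..
#.#.#
###..
.#.##
#....
gen 6: ###..
#.#.#
##...
..#.#
#.#..
gen 7: ###.#
#.##.
##..#
..#.#
#.#..
gen 8: #..##
#..#.
##..#
..#.#
#.#..
gen 9: ###.#
#.##.
##..#
..#.#
#.#..
gen 10: ....#
####.
##..#
..#.#
#.#..
gen 11: ....#
####.
##.##
...#.
#.##.
gen 12: ...##
##..#
##..#
...#.
#.##.
gen 13: ...##
##..#
##..#
.....
#...#
gen 14: ..###
#.###
###.#
.....
#...#
gen 15: .#..#
#..##
###.#
.....
#...#
gen 16: .#.##
#.#..
#####
.....
#...#
gen 17: #..##
..#..
#####
.....
#...#
gen 18: #....
..#.#
#####
.....
#...#
gen 19: #....
..#.#
###.#
..###
#..##
gen 20: #....
..#.#
###.#
..#.#
#.#..
gen 21: #....
..#.#
###.#
.##.#
.#...
gen 22: #....
..#.#
##..#
...##
.##..
gen 23: #....
..###
####.
....#
.##..
gen 24: #....
..###
####.
#...#
#.#..
gen 25: #....
..###
####.
....#
.##..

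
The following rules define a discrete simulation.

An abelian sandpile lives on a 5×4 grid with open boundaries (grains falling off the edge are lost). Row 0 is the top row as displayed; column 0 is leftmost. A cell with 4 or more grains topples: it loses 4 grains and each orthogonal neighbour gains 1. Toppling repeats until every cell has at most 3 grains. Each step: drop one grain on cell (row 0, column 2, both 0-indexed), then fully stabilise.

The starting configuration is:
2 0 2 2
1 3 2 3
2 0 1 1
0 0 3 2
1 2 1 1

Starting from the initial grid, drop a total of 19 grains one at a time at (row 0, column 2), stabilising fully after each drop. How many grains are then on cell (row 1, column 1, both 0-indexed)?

2

gen 0: 2 0 2 2
1 3 2 3
2 0 1 1
0 0 3 2
1 2 1 1
gen 1: 2 0 3 2
1 3 2 3
2 0 1 1
0 0 3 2
1 2 1 1
gen 2: 2 1 0 3
1 3 3 3
2 0 1 1
0 0 3 2
1 2 1 1
gen 3: 2 1 1 3
1 3 3 3
2 0 1 1
0 0 3 2
1 2 1 1
gen 4: 2 1 2 3
1 3 3 3
2 0 1 1
0 0 3 2
1 2 1 1
gen 5: 2 1 3 3
1 3 3 3
2 0 1 1
0 0 3 2
1 2 1 1
gen 6: 2 3 2 1
2 0 2 1
2 1 2 2
0 0 3 2
1 2 1 1
gen 7: 2 3 3 1
2 0 2 1
2 1 2 2
0 0 3 2
1 2 1 1
gen 8: 3 0 1 2
2 1 3 1
2 1 2 2
0 0 3 2
1 2 1 1
gen 9: 3 0 2 2
2 1 3 1
2 1 2 2
0 0 3 2
1 2 1 1
gen 10: 3 0 3 2
2 1 3 1
2 1 2 2
0 0 3 2
1 2 1 1
gen 11: 3 1 1 3
2 2 0 2
2 1 3 2
0 0 3 2
1 2 1 1
gen 12: 3 1 2 3
2 2 0 2
2 1 3 2
0 0 3 2
1 2 1 1
gen 13: 3 1 3 3
2 2 0 2
2 1 3 2
0 0 3 2
1 2 1 1
gen 14: 3 2 1 0
2 2 1 3
2 1 3 2
0 0 3 2
1 2 1 1
gen 15: 3 2 2 0
2 2 1 3
2 1 3 2
0 0 3 2
1 2 1 1
gen 16: 3 2 3 0
2 2 1 3
2 1 3 2
0 0 3 2
1 2 1 1
gen 17: 3 3 0 1
2 2 2 3
2 1 3 2
0 0 3 2
1 2 1 1
gen 18: 3 3 1 1
2 2 2 3
2 1 3 2
0 0 3 2
1 2 1 1
gen 19: 3 3 2 1
2 2 2 3
2 1 3 2
0 0 3 2
1 2 1 1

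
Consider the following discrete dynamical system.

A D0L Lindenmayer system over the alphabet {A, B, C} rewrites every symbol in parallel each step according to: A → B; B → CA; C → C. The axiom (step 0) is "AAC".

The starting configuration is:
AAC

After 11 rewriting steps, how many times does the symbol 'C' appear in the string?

[0] AAC
[1] BBC
[2] CACAC
[3] CBCBC
[4] CCACCAC
[5] CCBCCBC
[6] CCCACCCAC
[7] CCCBCCCBC
[8] CCCCACCCCAC
[9] CCCCBCCCCBC
[10] CCCCCACCCCCAC
[11] CCCCCBCCCCCBC

11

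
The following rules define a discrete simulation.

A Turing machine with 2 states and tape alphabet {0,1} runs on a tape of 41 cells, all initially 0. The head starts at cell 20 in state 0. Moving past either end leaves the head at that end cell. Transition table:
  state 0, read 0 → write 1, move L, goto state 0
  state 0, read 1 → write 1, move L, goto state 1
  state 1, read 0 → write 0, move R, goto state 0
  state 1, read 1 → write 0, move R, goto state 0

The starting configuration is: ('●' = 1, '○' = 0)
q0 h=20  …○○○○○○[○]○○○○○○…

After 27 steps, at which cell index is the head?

1

step 0: q0 h=20  …○○○○○○[○]○○○○○○…
step 1: q0 h=19  …○○○○○○[○]●○○○○○…
step 2: q0 h=18  …○○○○○○[○]●●○○○○…
step 3: q0 h=17  …○○○○○○[○]●●●○○○…
step 4: q0 h=16  …○○○○○○[○]●●●●○○…
step 5: q0 h=15  …○○○○○○[○]●●●●●○…
step 6: q0 h=14  …○○○○○○[○]●●●●●●…
step 7: q0 h=13  …○○○○○○[○]●●●●●●…
step 8: q0 h=12  …○○○○○○[○]●●●●●●…
step 9: q0 h=11  …○○○○○○[○]●●●●●●…
step 10: q0 h=10  …○○○○○○[○]●●●●●●…
step 11: q0 h= 9  …○○○○○○[○]●●●●●●…
step 12: q0 h= 8  …○○○○○○[○]●●●●●●…
step 13: q0 h= 7  …○○○○○○[○]●●●●●●…
step 14: q0 h= 6  |○○○○○○[○]●●●●●●…
step 15: q0 h= 5  |○○○○○[○]●●●●●●…
step 16: q0 h= 4  |○○○○[○]●●●●●●…
step 17: q0 h= 3  |○○○[○]●●●●●●…
step 18: q0 h= 2  |○○[○]●●●●●●…
step 19: q0 h= 1  |○[○]●●●●●●…
step 20: q0 h= 0  |[○]●●●●●●…
step 21: q0 h= 0  |[●]●●●●●●…
step 22: q1 h= 0  |[●]●●●●●●…
step 23: q0 h= 1  |○[●]●●●●●●…
step 24: q1 h= 0  |[○]●●●●●●…
step 25: q0 h= 1  |○[●]●●●●●●…
step 26: q1 h= 0  |[○]●●●●●●…
step 27: q0 h= 1  |○[●]●●●●●●…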